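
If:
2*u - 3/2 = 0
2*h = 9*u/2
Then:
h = 27/16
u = 3/4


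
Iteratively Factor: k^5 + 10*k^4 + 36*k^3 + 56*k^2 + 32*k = (k + 2)*(k^4 + 8*k^3 + 20*k^2 + 16*k) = (k + 2)^2*(k^3 + 6*k^2 + 8*k) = (k + 2)^3*(k^2 + 4*k) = (k + 2)^3*(k + 4)*(k)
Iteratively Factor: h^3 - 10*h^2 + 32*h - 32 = (h - 2)*(h^2 - 8*h + 16) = (h - 4)*(h - 2)*(h - 4)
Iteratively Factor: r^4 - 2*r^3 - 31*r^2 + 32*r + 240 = (r + 4)*(r^3 - 6*r^2 - 7*r + 60) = (r + 3)*(r + 4)*(r^2 - 9*r + 20) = (r - 5)*(r + 3)*(r + 4)*(r - 4)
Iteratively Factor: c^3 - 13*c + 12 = (c - 1)*(c^2 + c - 12) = (c - 1)*(c + 4)*(c - 3)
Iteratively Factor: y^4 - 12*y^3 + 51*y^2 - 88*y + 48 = (y - 3)*(y^3 - 9*y^2 + 24*y - 16) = (y - 4)*(y - 3)*(y^2 - 5*y + 4) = (y - 4)^2*(y - 3)*(y - 1)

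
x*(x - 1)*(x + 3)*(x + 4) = x^4 + 6*x^3 + 5*x^2 - 12*x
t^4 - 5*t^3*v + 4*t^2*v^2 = t^2*(t - 4*v)*(t - v)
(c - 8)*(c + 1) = c^2 - 7*c - 8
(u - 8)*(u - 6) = u^2 - 14*u + 48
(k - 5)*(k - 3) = k^2 - 8*k + 15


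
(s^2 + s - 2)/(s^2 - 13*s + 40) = (s^2 + s - 2)/(s^2 - 13*s + 40)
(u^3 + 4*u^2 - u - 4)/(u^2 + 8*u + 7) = (u^2 + 3*u - 4)/(u + 7)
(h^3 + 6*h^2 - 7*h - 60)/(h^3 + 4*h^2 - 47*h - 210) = (h^2 + h - 12)/(h^2 - h - 42)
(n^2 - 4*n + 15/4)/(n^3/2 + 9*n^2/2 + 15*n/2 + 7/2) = (4*n^2 - 16*n + 15)/(2*(n^3 + 9*n^2 + 15*n + 7))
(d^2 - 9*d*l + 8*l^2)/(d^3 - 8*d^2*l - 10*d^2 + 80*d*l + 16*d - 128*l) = (d - l)/(d^2 - 10*d + 16)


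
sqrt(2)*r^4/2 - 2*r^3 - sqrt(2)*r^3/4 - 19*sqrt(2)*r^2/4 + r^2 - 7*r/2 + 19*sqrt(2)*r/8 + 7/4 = (r - 1/2)*(r - 7*sqrt(2)/2)*(r + sqrt(2)/2)*(sqrt(2)*r/2 + 1)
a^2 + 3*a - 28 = (a - 4)*(a + 7)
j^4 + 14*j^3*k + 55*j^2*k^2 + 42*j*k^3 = j*(j + k)*(j + 6*k)*(j + 7*k)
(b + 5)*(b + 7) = b^2 + 12*b + 35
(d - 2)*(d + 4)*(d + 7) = d^3 + 9*d^2 + 6*d - 56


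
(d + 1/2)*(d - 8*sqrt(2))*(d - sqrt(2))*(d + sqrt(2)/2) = d^4 - 17*sqrt(2)*d^3/2 + d^3/2 - 17*sqrt(2)*d^2/4 + 7*d^2 + 7*d/2 + 8*sqrt(2)*d + 4*sqrt(2)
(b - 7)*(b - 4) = b^2 - 11*b + 28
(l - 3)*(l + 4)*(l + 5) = l^3 + 6*l^2 - 7*l - 60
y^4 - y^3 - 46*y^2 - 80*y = y*(y - 8)*(y + 2)*(y + 5)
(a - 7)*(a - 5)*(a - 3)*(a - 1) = a^4 - 16*a^3 + 86*a^2 - 176*a + 105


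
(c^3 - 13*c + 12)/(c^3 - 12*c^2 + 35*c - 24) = (c + 4)/(c - 8)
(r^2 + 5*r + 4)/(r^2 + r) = (r + 4)/r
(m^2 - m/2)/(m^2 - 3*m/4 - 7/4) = 2*m*(1 - 2*m)/(-4*m^2 + 3*m + 7)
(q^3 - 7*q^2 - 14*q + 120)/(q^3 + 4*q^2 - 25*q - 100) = (q - 6)/(q + 5)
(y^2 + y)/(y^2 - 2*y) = (y + 1)/(y - 2)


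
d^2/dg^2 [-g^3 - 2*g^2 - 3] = -6*g - 4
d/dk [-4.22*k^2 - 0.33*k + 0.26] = -8.44*k - 0.33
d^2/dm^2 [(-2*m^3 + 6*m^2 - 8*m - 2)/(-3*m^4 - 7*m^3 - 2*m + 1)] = 4*(9*m^9 - 81*m^8 + 27*m^7 + 573*m^6 + 1005*m^5 + 282*m^4 - 67*m^3 + 222*m^2 + 24*m + 9)/(27*m^12 + 189*m^11 + 441*m^10 + 397*m^9 + 225*m^8 + 168*m^7 - 111*m^6 + 48*m^5 - 75*m^4 + 29*m^3 - 12*m^2 + 6*m - 1)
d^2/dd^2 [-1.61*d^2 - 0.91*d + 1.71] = -3.22000000000000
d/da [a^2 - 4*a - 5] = 2*a - 4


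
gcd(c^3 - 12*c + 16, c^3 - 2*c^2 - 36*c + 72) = c - 2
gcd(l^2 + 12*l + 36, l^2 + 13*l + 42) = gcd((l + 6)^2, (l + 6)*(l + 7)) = l + 6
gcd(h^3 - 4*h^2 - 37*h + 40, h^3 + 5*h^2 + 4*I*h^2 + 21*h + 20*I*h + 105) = h + 5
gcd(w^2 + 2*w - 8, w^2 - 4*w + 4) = w - 2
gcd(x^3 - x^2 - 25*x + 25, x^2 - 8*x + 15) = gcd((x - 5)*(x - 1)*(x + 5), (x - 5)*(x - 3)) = x - 5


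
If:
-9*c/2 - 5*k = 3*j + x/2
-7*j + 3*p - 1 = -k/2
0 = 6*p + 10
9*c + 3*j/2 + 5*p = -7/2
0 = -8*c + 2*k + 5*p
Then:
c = 953/1584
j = -307/792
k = 2603/396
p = -5/3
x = -109013/1584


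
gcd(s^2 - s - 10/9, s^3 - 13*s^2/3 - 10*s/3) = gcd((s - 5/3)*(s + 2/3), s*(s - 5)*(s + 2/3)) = s + 2/3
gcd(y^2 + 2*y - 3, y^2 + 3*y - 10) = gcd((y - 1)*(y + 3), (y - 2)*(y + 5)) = 1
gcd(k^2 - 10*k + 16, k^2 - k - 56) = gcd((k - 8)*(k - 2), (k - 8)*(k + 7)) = k - 8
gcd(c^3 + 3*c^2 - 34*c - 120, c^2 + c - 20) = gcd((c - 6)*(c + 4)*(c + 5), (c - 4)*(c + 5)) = c + 5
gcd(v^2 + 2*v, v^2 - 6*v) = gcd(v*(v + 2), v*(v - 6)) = v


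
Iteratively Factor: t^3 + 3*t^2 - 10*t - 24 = (t - 3)*(t^2 + 6*t + 8) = (t - 3)*(t + 2)*(t + 4)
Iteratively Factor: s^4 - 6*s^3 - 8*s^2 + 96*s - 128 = (s - 4)*(s^3 - 2*s^2 - 16*s + 32) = (s - 4)*(s - 2)*(s^2 - 16) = (s - 4)^2*(s - 2)*(s + 4)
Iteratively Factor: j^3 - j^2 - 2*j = (j)*(j^2 - j - 2) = j*(j - 2)*(j + 1)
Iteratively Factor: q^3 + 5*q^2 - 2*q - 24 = (q + 4)*(q^2 + q - 6) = (q - 2)*(q + 4)*(q + 3)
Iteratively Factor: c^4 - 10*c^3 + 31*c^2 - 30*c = (c - 3)*(c^3 - 7*c^2 + 10*c) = c*(c - 3)*(c^2 - 7*c + 10) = c*(c - 3)*(c - 2)*(c - 5)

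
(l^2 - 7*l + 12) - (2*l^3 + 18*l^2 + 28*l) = -2*l^3 - 17*l^2 - 35*l + 12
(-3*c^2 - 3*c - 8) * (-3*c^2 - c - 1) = 9*c^4 + 12*c^3 + 30*c^2 + 11*c + 8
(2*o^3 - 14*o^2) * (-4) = -8*o^3 + 56*o^2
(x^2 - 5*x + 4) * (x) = x^3 - 5*x^2 + 4*x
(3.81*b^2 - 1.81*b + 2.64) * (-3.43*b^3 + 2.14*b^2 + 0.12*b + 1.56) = -13.0683*b^5 + 14.3617*b^4 - 12.4714*b^3 + 11.376*b^2 - 2.5068*b + 4.1184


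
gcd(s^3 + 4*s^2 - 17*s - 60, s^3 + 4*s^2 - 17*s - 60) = s^3 + 4*s^2 - 17*s - 60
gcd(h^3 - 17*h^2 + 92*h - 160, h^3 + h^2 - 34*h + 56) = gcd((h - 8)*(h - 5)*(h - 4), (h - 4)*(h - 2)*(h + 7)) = h - 4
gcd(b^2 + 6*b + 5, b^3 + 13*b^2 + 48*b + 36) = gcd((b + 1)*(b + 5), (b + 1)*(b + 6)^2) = b + 1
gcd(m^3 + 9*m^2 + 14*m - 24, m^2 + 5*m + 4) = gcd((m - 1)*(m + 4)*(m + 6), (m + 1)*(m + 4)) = m + 4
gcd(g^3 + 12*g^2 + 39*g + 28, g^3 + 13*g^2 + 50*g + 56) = g^2 + 11*g + 28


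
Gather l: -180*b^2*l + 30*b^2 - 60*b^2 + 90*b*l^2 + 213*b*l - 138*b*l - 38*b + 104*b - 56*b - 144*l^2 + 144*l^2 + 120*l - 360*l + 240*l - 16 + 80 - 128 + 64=-30*b^2 + 90*b*l^2 + 10*b + l*(-180*b^2 + 75*b)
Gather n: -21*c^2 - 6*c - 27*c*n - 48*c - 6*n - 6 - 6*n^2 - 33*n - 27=-21*c^2 - 54*c - 6*n^2 + n*(-27*c - 39) - 33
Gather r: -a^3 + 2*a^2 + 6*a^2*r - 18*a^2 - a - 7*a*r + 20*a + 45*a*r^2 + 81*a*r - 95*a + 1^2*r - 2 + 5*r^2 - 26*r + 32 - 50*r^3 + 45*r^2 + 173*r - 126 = -a^3 - 16*a^2 - 76*a - 50*r^3 + r^2*(45*a + 50) + r*(6*a^2 + 74*a + 148) - 96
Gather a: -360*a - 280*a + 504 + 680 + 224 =1408 - 640*a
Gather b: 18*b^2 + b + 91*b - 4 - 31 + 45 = 18*b^2 + 92*b + 10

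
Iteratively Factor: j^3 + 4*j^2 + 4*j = (j)*(j^2 + 4*j + 4) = j*(j + 2)*(j + 2)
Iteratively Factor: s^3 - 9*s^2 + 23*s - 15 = (s - 1)*(s^2 - 8*s + 15) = (s - 5)*(s - 1)*(s - 3)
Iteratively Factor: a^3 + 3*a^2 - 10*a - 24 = (a + 2)*(a^2 + a - 12) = (a - 3)*(a + 2)*(a + 4)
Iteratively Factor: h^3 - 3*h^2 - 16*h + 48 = (h + 4)*(h^2 - 7*h + 12) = (h - 4)*(h + 4)*(h - 3)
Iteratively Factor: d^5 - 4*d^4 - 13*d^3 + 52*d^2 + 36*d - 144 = (d + 2)*(d^4 - 6*d^3 - d^2 + 54*d - 72) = (d - 3)*(d + 2)*(d^3 - 3*d^2 - 10*d + 24) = (d - 3)*(d + 2)*(d + 3)*(d^2 - 6*d + 8) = (d - 3)*(d - 2)*(d + 2)*(d + 3)*(d - 4)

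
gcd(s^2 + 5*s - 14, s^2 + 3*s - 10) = s - 2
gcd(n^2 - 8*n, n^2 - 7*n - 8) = n - 8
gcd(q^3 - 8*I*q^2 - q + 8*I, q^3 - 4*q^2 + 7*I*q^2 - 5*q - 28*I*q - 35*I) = q + 1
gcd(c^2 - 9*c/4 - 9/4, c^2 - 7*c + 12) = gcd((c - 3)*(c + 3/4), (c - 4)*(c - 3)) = c - 3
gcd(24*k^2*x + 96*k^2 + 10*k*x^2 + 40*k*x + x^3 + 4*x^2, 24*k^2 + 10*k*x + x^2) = 24*k^2 + 10*k*x + x^2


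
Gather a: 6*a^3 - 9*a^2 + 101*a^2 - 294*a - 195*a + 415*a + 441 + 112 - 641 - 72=6*a^3 + 92*a^2 - 74*a - 160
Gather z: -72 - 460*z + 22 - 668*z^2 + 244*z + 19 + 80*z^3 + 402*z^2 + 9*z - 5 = 80*z^3 - 266*z^2 - 207*z - 36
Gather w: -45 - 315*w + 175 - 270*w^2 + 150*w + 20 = -270*w^2 - 165*w + 150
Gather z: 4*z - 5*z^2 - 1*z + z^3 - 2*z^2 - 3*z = z^3 - 7*z^2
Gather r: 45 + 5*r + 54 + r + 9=6*r + 108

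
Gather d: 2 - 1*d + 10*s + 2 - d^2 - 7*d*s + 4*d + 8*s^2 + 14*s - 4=-d^2 + d*(3 - 7*s) + 8*s^2 + 24*s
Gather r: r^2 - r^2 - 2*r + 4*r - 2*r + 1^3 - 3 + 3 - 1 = 0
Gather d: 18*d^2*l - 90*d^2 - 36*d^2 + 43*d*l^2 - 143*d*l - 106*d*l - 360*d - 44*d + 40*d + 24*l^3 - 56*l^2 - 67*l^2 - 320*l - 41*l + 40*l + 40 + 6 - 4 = d^2*(18*l - 126) + d*(43*l^2 - 249*l - 364) + 24*l^3 - 123*l^2 - 321*l + 42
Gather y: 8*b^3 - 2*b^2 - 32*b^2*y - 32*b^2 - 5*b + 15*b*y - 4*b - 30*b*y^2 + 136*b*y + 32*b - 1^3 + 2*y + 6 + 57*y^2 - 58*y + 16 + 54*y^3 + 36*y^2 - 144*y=8*b^3 - 34*b^2 + 23*b + 54*y^3 + y^2*(93 - 30*b) + y*(-32*b^2 + 151*b - 200) + 21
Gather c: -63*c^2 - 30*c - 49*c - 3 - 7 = -63*c^2 - 79*c - 10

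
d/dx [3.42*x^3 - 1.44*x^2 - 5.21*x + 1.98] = 10.26*x^2 - 2.88*x - 5.21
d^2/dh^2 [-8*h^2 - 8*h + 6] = -16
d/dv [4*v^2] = 8*v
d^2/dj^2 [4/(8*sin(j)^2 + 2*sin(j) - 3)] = 8*(-128*sin(j)^4 - 24*sin(j)^3 + 142*sin(j)^2 + 45*sin(j) + 28)/(8*sin(j)^2 + 2*sin(j) - 3)^3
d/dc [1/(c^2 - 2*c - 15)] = 2*(1 - c)/(-c^2 + 2*c + 15)^2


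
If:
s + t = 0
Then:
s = -t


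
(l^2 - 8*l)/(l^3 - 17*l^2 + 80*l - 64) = l/(l^2 - 9*l + 8)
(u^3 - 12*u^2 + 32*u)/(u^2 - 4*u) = u - 8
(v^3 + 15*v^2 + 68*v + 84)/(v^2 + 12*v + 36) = (v^2 + 9*v + 14)/(v + 6)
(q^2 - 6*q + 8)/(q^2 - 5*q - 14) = (-q^2 + 6*q - 8)/(-q^2 + 5*q + 14)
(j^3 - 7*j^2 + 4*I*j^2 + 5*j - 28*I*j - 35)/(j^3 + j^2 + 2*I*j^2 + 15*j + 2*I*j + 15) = (j^2 - j*(7 + I) + 7*I)/(j^2 + j*(1 - 3*I) - 3*I)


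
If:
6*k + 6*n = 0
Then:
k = -n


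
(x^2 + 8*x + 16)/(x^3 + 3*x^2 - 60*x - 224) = (x + 4)/(x^2 - x - 56)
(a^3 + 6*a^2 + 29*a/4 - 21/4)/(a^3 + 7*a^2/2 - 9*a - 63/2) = (a - 1/2)/(a - 3)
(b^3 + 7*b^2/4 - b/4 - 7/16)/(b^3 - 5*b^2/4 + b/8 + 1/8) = (8*b^2 + 18*b + 7)/(2*(4*b^2 - 3*b - 1))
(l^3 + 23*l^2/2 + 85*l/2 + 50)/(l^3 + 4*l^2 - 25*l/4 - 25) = 2*(l + 5)/(2*l - 5)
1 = 1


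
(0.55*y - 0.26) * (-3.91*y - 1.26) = -2.1505*y^2 + 0.3236*y + 0.3276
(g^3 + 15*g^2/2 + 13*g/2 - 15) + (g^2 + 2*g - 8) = g^3 + 17*g^2/2 + 17*g/2 - 23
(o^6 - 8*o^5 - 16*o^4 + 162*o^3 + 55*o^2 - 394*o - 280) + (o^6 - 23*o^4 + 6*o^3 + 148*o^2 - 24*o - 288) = 2*o^6 - 8*o^5 - 39*o^4 + 168*o^3 + 203*o^2 - 418*o - 568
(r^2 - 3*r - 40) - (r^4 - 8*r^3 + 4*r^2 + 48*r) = -r^4 + 8*r^3 - 3*r^2 - 51*r - 40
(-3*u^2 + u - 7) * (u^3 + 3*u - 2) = -3*u^5 + u^4 - 16*u^3 + 9*u^2 - 23*u + 14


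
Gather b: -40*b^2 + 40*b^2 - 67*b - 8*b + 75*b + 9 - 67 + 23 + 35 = 0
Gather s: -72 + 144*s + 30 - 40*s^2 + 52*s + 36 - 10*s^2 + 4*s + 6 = -50*s^2 + 200*s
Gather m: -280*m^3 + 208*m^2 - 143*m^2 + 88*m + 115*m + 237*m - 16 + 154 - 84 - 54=-280*m^3 + 65*m^2 + 440*m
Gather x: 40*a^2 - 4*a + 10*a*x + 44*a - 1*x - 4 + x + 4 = 40*a^2 + 10*a*x + 40*a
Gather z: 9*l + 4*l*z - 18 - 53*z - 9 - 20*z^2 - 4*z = 9*l - 20*z^2 + z*(4*l - 57) - 27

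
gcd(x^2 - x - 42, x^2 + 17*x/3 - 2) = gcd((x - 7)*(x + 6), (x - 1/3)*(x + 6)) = x + 6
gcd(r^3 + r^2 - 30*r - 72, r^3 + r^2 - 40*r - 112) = r + 4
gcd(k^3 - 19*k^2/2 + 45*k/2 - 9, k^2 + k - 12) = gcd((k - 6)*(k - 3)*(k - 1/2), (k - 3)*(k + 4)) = k - 3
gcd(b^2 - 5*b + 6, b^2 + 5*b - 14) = b - 2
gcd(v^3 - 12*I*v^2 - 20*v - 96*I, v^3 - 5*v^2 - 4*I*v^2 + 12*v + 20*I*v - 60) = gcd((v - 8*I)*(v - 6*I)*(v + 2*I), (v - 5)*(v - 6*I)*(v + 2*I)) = v^2 - 4*I*v + 12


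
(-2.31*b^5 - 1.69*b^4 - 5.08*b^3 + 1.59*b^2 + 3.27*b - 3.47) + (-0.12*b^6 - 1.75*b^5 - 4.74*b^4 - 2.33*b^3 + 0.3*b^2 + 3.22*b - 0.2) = -0.12*b^6 - 4.06*b^5 - 6.43*b^4 - 7.41*b^3 + 1.89*b^2 + 6.49*b - 3.67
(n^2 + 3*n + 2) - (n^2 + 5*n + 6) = -2*n - 4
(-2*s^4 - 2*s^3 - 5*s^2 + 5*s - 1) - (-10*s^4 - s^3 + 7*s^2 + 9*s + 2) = 8*s^4 - s^3 - 12*s^2 - 4*s - 3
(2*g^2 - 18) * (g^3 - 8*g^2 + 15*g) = 2*g^5 - 16*g^4 + 12*g^3 + 144*g^2 - 270*g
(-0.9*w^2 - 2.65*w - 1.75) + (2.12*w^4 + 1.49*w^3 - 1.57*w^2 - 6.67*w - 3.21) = 2.12*w^4 + 1.49*w^3 - 2.47*w^2 - 9.32*w - 4.96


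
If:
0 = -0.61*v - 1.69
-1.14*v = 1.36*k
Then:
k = 2.32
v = -2.77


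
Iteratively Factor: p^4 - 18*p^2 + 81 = (p + 3)*(p^3 - 3*p^2 - 9*p + 27) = (p - 3)*(p + 3)*(p^2 - 9) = (p - 3)^2*(p + 3)*(p + 3)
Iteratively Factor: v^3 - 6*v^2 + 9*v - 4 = (v - 1)*(v^2 - 5*v + 4) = (v - 4)*(v - 1)*(v - 1)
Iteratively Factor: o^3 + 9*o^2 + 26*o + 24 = (o + 4)*(o^2 + 5*o + 6) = (o + 3)*(o + 4)*(o + 2)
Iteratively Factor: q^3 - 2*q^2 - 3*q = (q - 3)*(q^2 + q) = q*(q - 3)*(q + 1)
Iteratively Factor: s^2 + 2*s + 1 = (s + 1)*(s + 1)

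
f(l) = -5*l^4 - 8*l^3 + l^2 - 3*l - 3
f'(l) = -20*l^3 - 24*l^2 + 2*l - 3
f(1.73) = -91.41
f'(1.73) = -174.92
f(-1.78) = 0.43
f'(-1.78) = 30.19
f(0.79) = -10.64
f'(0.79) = -26.26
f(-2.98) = -167.78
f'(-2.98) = 307.18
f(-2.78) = -113.69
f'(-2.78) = 235.66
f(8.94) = -37604.94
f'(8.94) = -16193.63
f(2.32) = -249.33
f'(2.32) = -377.28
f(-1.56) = 4.87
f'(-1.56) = 11.40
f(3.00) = -624.00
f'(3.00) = -753.00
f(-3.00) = -174.00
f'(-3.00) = 315.00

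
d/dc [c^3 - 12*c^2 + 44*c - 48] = 3*c^2 - 24*c + 44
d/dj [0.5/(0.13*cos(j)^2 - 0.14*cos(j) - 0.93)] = (0.13*cos(j) - 0.07)*sin(j)/(-0.13*cos(j)^2 + 0.14*cos(j) + 0.93)^2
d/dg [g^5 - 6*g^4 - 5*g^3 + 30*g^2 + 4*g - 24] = 5*g^4 - 24*g^3 - 15*g^2 + 60*g + 4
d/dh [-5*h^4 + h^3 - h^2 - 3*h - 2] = -20*h^3 + 3*h^2 - 2*h - 3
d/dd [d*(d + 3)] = 2*d + 3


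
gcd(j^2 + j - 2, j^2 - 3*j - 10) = j + 2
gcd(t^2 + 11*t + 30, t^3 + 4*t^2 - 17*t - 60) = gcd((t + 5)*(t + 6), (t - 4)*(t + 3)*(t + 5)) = t + 5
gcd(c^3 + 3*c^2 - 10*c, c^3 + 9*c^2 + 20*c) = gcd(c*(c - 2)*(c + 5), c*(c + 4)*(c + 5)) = c^2 + 5*c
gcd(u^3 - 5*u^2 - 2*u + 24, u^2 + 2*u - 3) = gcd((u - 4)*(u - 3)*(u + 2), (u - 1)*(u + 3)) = 1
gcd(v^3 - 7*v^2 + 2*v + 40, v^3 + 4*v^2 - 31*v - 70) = v^2 - 3*v - 10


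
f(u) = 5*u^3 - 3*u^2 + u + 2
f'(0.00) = 1.00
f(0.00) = 2.00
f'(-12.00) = 2233.00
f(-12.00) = -9082.00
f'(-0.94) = 19.89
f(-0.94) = -5.74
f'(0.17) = 0.41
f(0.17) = 2.11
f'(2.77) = 99.47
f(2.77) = 88.02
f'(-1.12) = 26.54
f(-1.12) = -9.91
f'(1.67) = 32.81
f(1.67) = 18.59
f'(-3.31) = 185.20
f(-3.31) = -215.50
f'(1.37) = 20.93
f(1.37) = 10.60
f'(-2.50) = 109.75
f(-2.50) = -97.38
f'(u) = 15*u^2 - 6*u + 1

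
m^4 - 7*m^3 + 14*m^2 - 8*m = m*(m - 4)*(m - 2)*(m - 1)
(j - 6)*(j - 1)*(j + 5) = j^3 - 2*j^2 - 29*j + 30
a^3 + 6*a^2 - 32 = (a - 2)*(a + 4)^2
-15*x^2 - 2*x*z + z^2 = (-5*x + z)*(3*x + z)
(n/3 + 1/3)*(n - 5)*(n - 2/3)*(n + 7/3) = n^4/3 - 7*n^3/9 - 119*n^2/27 - 19*n/27 + 70/27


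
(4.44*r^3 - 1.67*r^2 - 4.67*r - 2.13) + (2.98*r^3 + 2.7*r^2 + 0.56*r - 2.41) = 7.42*r^3 + 1.03*r^2 - 4.11*r - 4.54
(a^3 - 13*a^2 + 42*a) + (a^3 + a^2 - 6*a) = 2*a^3 - 12*a^2 + 36*a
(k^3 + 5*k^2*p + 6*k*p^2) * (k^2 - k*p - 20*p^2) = k^5 + 4*k^4*p - 19*k^3*p^2 - 106*k^2*p^3 - 120*k*p^4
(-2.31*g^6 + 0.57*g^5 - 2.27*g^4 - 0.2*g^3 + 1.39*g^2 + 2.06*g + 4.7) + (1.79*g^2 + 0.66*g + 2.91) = -2.31*g^6 + 0.57*g^5 - 2.27*g^4 - 0.2*g^3 + 3.18*g^2 + 2.72*g + 7.61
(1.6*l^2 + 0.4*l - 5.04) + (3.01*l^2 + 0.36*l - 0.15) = 4.61*l^2 + 0.76*l - 5.19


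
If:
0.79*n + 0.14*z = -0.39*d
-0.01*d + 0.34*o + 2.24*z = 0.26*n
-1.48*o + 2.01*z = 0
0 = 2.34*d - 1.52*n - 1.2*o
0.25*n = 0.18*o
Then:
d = 0.00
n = 0.00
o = 0.00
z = 0.00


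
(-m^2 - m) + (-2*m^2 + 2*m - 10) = -3*m^2 + m - 10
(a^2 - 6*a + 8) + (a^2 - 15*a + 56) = 2*a^2 - 21*a + 64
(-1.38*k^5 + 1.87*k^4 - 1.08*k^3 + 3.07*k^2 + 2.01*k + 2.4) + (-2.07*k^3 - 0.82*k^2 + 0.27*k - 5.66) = -1.38*k^5 + 1.87*k^4 - 3.15*k^3 + 2.25*k^2 + 2.28*k - 3.26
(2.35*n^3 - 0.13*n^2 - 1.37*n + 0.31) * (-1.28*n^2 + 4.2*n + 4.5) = -3.008*n^5 + 10.0364*n^4 + 11.7826*n^3 - 6.7358*n^2 - 4.863*n + 1.395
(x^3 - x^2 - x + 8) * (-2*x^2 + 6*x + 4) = -2*x^5 + 8*x^4 - 26*x^2 + 44*x + 32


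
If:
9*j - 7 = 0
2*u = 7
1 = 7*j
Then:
No Solution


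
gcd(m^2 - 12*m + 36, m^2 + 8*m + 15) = 1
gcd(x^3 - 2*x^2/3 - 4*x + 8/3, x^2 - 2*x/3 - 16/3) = x + 2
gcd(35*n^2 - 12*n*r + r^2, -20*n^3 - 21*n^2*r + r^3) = -5*n + r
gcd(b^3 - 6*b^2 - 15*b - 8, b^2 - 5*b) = 1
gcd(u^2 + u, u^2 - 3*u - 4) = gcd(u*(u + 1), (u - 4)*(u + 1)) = u + 1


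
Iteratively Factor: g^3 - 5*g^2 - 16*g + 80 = (g - 4)*(g^2 - g - 20) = (g - 4)*(g + 4)*(g - 5)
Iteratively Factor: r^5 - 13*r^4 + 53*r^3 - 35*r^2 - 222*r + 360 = (r - 3)*(r^4 - 10*r^3 + 23*r^2 + 34*r - 120) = (r - 5)*(r - 3)*(r^3 - 5*r^2 - 2*r + 24) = (r - 5)*(r - 3)^2*(r^2 - 2*r - 8) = (r - 5)*(r - 4)*(r - 3)^2*(r + 2)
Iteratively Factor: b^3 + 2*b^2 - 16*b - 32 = (b - 4)*(b^2 + 6*b + 8) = (b - 4)*(b + 2)*(b + 4)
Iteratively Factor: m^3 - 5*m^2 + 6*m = (m)*(m^2 - 5*m + 6) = m*(m - 3)*(m - 2)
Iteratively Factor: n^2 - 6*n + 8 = (n - 2)*(n - 4)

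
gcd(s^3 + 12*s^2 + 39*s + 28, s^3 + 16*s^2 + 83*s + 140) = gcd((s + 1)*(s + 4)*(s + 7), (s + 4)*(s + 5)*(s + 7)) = s^2 + 11*s + 28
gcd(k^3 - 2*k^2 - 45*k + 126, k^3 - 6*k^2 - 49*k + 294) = k^2 + k - 42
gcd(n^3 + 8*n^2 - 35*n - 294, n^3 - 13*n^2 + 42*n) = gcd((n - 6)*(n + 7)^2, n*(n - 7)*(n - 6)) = n - 6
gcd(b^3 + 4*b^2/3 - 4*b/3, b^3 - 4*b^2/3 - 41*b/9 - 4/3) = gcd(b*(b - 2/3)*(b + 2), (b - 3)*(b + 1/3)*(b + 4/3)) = 1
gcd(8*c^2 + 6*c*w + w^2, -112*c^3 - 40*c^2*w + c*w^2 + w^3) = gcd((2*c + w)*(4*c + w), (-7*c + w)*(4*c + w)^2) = 4*c + w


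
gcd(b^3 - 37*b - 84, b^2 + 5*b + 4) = b + 4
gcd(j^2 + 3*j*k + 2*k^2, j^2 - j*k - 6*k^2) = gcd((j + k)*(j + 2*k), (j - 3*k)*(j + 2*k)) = j + 2*k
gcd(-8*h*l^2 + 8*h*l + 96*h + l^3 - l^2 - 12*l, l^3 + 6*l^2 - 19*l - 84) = l^2 - l - 12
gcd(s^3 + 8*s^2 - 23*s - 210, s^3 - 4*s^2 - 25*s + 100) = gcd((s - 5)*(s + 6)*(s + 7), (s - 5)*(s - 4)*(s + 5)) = s - 5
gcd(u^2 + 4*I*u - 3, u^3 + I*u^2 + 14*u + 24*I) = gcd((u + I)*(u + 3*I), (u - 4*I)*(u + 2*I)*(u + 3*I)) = u + 3*I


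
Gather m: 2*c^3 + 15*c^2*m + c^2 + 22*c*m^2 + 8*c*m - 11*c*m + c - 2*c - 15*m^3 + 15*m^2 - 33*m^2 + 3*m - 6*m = 2*c^3 + c^2 - c - 15*m^3 + m^2*(22*c - 18) + m*(15*c^2 - 3*c - 3)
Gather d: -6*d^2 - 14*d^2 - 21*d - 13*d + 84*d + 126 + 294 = -20*d^2 + 50*d + 420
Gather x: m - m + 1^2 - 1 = 0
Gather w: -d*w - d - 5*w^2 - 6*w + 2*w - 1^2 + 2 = -d - 5*w^2 + w*(-d - 4) + 1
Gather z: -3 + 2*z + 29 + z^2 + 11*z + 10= z^2 + 13*z + 36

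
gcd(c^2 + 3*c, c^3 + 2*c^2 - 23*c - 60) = c + 3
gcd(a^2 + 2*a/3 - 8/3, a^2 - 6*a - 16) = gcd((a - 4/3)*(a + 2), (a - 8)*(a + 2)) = a + 2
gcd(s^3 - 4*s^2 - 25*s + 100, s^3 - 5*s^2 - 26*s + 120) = s^2 + s - 20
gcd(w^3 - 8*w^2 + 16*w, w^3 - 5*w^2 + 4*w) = w^2 - 4*w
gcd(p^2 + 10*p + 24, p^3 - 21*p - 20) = p + 4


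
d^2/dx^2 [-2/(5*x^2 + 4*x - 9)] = 4*(25*x^2 + 20*x - 4*(5*x + 2)^2 - 45)/(5*x^2 + 4*x - 9)^3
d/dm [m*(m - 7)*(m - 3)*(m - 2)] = 4*m^3 - 36*m^2 + 82*m - 42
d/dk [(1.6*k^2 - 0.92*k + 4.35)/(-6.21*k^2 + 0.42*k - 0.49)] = (-5.0412*k^2 + 52.459*k - 1.3762)/(38.5641*k^4 - 5.2164*k^3 + 6.2622*k^2 - 0.4116*k + 0.2401)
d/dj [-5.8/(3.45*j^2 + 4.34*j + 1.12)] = (40.02*j + 25.172)/(3.45*j^2 + 4.34*j + 1.12)^2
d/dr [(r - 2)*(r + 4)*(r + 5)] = 3*r^2 + 14*r + 2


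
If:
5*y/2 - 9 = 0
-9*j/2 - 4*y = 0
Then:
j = -16/5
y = 18/5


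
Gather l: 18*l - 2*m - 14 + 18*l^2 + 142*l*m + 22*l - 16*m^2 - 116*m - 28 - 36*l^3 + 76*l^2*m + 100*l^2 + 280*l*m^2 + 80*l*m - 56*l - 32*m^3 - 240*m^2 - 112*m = -36*l^3 + l^2*(76*m + 118) + l*(280*m^2 + 222*m - 16) - 32*m^3 - 256*m^2 - 230*m - 42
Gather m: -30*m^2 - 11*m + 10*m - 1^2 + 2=-30*m^2 - m + 1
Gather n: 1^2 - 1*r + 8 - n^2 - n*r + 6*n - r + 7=-n^2 + n*(6 - r) - 2*r + 16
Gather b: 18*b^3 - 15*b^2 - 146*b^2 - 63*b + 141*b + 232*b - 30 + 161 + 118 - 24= 18*b^3 - 161*b^2 + 310*b + 225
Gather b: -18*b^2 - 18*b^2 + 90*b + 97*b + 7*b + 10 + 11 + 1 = -36*b^2 + 194*b + 22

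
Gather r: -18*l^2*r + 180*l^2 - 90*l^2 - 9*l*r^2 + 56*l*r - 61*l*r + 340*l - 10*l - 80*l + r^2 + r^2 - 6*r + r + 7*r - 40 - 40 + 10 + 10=90*l^2 + 250*l + r^2*(2 - 9*l) + r*(-18*l^2 - 5*l + 2) - 60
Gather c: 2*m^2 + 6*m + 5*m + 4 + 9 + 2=2*m^2 + 11*m + 15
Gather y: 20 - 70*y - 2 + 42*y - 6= 12 - 28*y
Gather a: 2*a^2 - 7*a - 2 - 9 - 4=2*a^2 - 7*a - 15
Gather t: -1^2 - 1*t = -t - 1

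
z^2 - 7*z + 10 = (z - 5)*(z - 2)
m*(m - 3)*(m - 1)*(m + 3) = m^4 - m^3 - 9*m^2 + 9*m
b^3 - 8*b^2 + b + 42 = (b - 7)*(b - 3)*(b + 2)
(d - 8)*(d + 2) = d^2 - 6*d - 16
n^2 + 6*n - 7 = (n - 1)*(n + 7)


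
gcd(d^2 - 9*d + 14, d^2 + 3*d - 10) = d - 2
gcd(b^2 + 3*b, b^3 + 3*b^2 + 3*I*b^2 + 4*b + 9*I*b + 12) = b + 3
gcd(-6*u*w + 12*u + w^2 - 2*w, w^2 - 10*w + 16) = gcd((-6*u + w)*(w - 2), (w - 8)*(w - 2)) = w - 2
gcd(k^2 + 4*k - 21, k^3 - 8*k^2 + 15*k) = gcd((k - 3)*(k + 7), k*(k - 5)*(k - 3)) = k - 3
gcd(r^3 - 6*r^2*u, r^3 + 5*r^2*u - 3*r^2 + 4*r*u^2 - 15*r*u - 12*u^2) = 1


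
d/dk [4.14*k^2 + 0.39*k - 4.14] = 8.28*k + 0.39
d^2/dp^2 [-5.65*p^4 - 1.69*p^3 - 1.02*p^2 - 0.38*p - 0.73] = -67.8*p^2 - 10.14*p - 2.04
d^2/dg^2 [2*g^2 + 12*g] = 4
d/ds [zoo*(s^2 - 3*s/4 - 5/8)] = zoo*(s + 1)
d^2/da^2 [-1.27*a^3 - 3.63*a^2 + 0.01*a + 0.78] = -7.62*a - 7.26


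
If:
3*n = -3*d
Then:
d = -n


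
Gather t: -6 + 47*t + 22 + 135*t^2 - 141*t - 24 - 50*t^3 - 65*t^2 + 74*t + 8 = -50*t^3 + 70*t^2 - 20*t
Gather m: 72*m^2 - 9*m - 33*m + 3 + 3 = 72*m^2 - 42*m + 6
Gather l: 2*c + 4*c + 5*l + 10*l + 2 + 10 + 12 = 6*c + 15*l + 24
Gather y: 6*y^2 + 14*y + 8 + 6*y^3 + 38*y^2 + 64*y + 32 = 6*y^3 + 44*y^2 + 78*y + 40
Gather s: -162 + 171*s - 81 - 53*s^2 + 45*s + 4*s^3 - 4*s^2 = 4*s^3 - 57*s^2 + 216*s - 243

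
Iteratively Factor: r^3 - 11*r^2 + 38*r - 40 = (r - 5)*(r^2 - 6*r + 8) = (r - 5)*(r - 2)*(r - 4)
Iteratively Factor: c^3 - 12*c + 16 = (c - 2)*(c^2 + 2*c - 8) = (c - 2)*(c + 4)*(c - 2)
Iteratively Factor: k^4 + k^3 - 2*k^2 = (k)*(k^3 + k^2 - 2*k) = k^2*(k^2 + k - 2) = k^2*(k + 2)*(k - 1)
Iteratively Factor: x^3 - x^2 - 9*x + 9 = (x + 3)*(x^2 - 4*x + 3) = (x - 3)*(x + 3)*(x - 1)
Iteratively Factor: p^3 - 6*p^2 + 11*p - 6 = (p - 1)*(p^2 - 5*p + 6) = (p - 2)*(p - 1)*(p - 3)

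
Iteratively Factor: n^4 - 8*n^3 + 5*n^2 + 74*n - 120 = (n + 3)*(n^3 - 11*n^2 + 38*n - 40) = (n - 4)*(n + 3)*(n^2 - 7*n + 10) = (n - 4)*(n - 2)*(n + 3)*(n - 5)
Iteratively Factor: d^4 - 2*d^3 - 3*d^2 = (d + 1)*(d^3 - 3*d^2) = (d - 3)*(d + 1)*(d^2) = d*(d - 3)*(d + 1)*(d)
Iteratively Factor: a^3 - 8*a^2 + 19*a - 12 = (a - 4)*(a^2 - 4*a + 3) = (a - 4)*(a - 1)*(a - 3)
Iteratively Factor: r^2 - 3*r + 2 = (r - 2)*(r - 1)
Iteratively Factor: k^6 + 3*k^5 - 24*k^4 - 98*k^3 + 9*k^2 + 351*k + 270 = (k + 1)*(k^5 + 2*k^4 - 26*k^3 - 72*k^2 + 81*k + 270) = (k - 2)*(k + 1)*(k^4 + 4*k^3 - 18*k^2 - 108*k - 135) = (k - 2)*(k + 1)*(k + 3)*(k^3 + k^2 - 21*k - 45) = (k - 2)*(k + 1)*(k + 3)^2*(k^2 - 2*k - 15) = (k - 2)*(k + 1)*(k + 3)^3*(k - 5)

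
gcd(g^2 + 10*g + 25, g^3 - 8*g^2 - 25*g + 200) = g + 5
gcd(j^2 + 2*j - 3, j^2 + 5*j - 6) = j - 1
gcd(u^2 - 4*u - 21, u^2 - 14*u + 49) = u - 7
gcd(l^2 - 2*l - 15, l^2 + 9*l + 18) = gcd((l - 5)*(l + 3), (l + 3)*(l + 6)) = l + 3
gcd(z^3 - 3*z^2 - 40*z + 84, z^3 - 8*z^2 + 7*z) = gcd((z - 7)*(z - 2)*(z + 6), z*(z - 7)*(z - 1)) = z - 7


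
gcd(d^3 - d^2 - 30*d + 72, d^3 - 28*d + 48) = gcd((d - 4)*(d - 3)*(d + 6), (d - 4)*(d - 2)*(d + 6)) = d^2 + 2*d - 24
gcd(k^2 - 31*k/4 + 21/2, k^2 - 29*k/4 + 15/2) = k - 6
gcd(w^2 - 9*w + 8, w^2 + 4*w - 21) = 1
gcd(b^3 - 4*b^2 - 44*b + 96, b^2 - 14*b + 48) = b - 8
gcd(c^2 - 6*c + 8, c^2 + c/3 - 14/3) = c - 2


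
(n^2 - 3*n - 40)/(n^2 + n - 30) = (n^2 - 3*n - 40)/(n^2 + n - 30)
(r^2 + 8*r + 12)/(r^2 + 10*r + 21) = (r^2 + 8*r + 12)/(r^2 + 10*r + 21)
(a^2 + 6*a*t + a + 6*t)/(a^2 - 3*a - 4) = (a + 6*t)/(a - 4)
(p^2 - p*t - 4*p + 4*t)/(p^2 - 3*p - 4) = (p - t)/(p + 1)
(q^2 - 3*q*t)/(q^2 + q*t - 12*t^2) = q/(q + 4*t)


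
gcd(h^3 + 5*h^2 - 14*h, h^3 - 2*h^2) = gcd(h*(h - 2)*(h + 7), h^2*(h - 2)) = h^2 - 2*h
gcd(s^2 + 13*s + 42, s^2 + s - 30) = s + 6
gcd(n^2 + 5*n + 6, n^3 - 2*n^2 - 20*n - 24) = n + 2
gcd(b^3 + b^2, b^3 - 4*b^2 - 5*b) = b^2 + b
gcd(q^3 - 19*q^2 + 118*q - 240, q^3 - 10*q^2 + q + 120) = q^2 - 13*q + 40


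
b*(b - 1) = b^2 - b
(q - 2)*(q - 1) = q^2 - 3*q + 2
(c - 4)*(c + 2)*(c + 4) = c^3 + 2*c^2 - 16*c - 32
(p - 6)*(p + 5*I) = p^2 - 6*p + 5*I*p - 30*I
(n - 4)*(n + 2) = n^2 - 2*n - 8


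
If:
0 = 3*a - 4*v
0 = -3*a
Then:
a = 0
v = 0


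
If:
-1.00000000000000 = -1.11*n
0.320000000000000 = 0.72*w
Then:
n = 0.90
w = 0.44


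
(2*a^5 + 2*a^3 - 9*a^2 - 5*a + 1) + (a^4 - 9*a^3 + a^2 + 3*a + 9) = 2*a^5 + a^4 - 7*a^3 - 8*a^2 - 2*a + 10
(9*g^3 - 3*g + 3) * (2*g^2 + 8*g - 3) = 18*g^5 + 72*g^4 - 33*g^3 - 18*g^2 + 33*g - 9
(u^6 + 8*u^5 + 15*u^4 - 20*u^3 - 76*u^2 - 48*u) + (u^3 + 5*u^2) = u^6 + 8*u^5 + 15*u^4 - 19*u^3 - 71*u^2 - 48*u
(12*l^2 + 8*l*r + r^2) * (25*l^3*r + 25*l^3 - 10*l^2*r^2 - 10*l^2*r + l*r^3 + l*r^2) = 300*l^5*r + 300*l^5 + 80*l^4*r^2 + 80*l^4*r - 43*l^3*r^3 - 43*l^3*r^2 - 2*l^2*r^4 - 2*l^2*r^3 + l*r^5 + l*r^4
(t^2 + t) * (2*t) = 2*t^3 + 2*t^2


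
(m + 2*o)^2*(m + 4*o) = m^3 + 8*m^2*o + 20*m*o^2 + 16*o^3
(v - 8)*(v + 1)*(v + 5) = v^3 - 2*v^2 - 43*v - 40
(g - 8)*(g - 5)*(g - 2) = g^3 - 15*g^2 + 66*g - 80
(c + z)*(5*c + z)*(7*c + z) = 35*c^3 + 47*c^2*z + 13*c*z^2 + z^3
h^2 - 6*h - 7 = (h - 7)*(h + 1)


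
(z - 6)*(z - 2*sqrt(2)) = z^2 - 6*z - 2*sqrt(2)*z + 12*sqrt(2)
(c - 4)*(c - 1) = c^2 - 5*c + 4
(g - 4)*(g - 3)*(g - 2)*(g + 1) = g^4 - 8*g^3 + 17*g^2 + 2*g - 24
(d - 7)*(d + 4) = d^2 - 3*d - 28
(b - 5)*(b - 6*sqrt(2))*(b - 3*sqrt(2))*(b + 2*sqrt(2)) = b^4 - 7*sqrt(2)*b^3 - 5*b^3 + 35*sqrt(2)*b^2 + 72*sqrt(2)*b - 360*sqrt(2)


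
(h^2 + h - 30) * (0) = 0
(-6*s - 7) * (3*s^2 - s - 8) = -18*s^3 - 15*s^2 + 55*s + 56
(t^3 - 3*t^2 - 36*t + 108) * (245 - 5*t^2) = -5*t^5 + 15*t^4 + 425*t^3 - 1275*t^2 - 8820*t + 26460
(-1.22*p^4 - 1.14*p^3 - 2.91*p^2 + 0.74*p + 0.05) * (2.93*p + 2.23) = -3.5746*p^5 - 6.0608*p^4 - 11.0685*p^3 - 4.3211*p^2 + 1.7967*p + 0.1115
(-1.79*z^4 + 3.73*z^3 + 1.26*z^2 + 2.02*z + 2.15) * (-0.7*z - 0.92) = 1.253*z^5 - 0.9642*z^4 - 4.3136*z^3 - 2.5732*z^2 - 3.3634*z - 1.978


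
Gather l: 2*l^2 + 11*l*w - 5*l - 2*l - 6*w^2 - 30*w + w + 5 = 2*l^2 + l*(11*w - 7) - 6*w^2 - 29*w + 5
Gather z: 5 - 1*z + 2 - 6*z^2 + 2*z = -6*z^2 + z + 7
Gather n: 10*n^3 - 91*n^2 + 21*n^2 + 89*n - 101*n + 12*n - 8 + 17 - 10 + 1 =10*n^3 - 70*n^2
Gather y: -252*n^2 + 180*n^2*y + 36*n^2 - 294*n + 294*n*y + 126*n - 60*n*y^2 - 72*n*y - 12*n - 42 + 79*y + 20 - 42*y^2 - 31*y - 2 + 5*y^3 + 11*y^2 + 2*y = -216*n^2 - 180*n + 5*y^3 + y^2*(-60*n - 31) + y*(180*n^2 + 222*n + 50) - 24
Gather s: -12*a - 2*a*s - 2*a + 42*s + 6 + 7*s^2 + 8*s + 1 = -14*a + 7*s^2 + s*(50 - 2*a) + 7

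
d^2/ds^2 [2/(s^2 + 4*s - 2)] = 4*(-s^2 - 4*s + 4*(s + 2)^2 + 2)/(s^2 + 4*s - 2)^3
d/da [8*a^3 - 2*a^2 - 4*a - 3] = 24*a^2 - 4*a - 4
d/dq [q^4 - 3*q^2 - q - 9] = 4*q^3 - 6*q - 1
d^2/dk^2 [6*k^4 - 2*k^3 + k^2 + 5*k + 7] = 72*k^2 - 12*k + 2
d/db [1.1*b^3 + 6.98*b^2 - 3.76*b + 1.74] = 3.3*b^2 + 13.96*b - 3.76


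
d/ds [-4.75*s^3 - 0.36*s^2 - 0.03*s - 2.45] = -14.25*s^2 - 0.72*s - 0.03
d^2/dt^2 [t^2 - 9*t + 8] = 2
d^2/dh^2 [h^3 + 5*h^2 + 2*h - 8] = 6*h + 10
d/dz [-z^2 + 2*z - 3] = 2 - 2*z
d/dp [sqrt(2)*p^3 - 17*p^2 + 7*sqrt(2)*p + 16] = 3*sqrt(2)*p^2 - 34*p + 7*sqrt(2)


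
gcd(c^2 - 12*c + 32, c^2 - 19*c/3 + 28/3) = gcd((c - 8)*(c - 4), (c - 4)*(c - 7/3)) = c - 4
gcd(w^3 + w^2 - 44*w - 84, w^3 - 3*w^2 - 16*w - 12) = w + 2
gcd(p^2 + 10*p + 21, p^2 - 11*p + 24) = 1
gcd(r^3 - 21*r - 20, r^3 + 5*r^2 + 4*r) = r^2 + 5*r + 4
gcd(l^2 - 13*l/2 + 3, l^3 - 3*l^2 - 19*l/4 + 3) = l - 1/2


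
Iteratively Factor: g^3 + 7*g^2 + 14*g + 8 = (g + 4)*(g^2 + 3*g + 2) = (g + 1)*(g + 4)*(g + 2)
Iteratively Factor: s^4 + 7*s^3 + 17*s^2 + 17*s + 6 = (s + 1)*(s^3 + 6*s^2 + 11*s + 6) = (s + 1)*(s + 2)*(s^2 + 4*s + 3) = (s + 1)*(s + 2)*(s + 3)*(s + 1)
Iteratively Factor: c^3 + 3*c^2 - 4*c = (c)*(c^2 + 3*c - 4) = c*(c + 4)*(c - 1)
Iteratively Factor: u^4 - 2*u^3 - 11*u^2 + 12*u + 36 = (u - 3)*(u^3 + u^2 - 8*u - 12) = (u - 3)^2*(u^2 + 4*u + 4) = (u - 3)^2*(u + 2)*(u + 2)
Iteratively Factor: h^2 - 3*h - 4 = (h + 1)*(h - 4)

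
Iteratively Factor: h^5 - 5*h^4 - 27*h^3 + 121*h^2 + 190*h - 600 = (h + 4)*(h^4 - 9*h^3 + 9*h^2 + 85*h - 150) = (h - 5)*(h + 4)*(h^3 - 4*h^2 - 11*h + 30) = (h - 5)^2*(h + 4)*(h^2 + h - 6) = (h - 5)^2*(h - 2)*(h + 4)*(h + 3)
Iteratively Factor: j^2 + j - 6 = (j + 3)*(j - 2)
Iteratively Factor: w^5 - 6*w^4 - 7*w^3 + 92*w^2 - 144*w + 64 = (w - 4)*(w^4 - 2*w^3 - 15*w^2 + 32*w - 16) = (w - 4)^2*(w^3 + 2*w^2 - 7*w + 4) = (w - 4)^2*(w - 1)*(w^2 + 3*w - 4) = (w - 4)^2*(w - 1)^2*(w + 4)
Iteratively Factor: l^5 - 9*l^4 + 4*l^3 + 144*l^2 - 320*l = (l - 4)*(l^4 - 5*l^3 - 16*l^2 + 80*l) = (l - 4)*(l + 4)*(l^3 - 9*l^2 + 20*l) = l*(l - 4)*(l + 4)*(l^2 - 9*l + 20) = l*(l - 5)*(l - 4)*(l + 4)*(l - 4)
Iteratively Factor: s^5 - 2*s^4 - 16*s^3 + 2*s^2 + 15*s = (s)*(s^4 - 2*s^3 - 16*s^2 + 2*s + 15) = s*(s - 5)*(s^3 + 3*s^2 - s - 3) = s*(s - 5)*(s + 3)*(s^2 - 1) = s*(s - 5)*(s + 1)*(s + 3)*(s - 1)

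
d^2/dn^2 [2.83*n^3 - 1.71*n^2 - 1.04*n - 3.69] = 16.98*n - 3.42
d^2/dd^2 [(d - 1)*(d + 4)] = 2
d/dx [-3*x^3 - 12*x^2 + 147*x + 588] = -9*x^2 - 24*x + 147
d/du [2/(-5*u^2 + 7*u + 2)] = 2*(10*u - 7)/(-5*u^2 + 7*u + 2)^2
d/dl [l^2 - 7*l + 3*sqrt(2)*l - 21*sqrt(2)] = 2*l - 7 + 3*sqrt(2)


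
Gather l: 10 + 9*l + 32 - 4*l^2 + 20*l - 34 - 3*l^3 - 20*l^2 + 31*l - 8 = -3*l^3 - 24*l^2 + 60*l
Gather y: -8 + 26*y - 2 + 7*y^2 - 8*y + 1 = 7*y^2 + 18*y - 9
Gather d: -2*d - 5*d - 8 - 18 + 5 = -7*d - 21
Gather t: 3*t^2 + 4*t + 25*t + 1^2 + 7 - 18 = 3*t^2 + 29*t - 10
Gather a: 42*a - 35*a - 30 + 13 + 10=7*a - 7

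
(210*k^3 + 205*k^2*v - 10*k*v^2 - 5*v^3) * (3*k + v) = 630*k^4 + 825*k^3*v + 175*k^2*v^2 - 25*k*v^3 - 5*v^4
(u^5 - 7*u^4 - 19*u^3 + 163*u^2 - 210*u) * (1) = u^5 - 7*u^4 - 19*u^3 + 163*u^2 - 210*u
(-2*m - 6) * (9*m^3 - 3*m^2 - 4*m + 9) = -18*m^4 - 48*m^3 + 26*m^2 + 6*m - 54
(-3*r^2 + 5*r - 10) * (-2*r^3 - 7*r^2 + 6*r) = 6*r^5 + 11*r^4 - 33*r^3 + 100*r^2 - 60*r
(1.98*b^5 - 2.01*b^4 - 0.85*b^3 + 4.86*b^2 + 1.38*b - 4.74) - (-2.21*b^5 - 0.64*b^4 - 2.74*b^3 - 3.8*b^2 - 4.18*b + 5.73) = 4.19*b^5 - 1.37*b^4 + 1.89*b^3 + 8.66*b^2 + 5.56*b - 10.47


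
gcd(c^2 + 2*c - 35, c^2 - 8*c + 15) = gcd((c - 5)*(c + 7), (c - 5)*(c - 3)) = c - 5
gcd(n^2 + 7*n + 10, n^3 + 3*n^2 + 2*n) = n + 2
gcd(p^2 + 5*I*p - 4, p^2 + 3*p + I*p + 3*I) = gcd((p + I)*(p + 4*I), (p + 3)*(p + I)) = p + I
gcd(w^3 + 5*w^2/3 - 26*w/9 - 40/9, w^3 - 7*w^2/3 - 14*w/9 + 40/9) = w^2 - w/3 - 20/9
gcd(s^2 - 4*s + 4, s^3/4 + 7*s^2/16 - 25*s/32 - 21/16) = 1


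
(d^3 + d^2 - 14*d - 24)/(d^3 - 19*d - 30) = (d - 4)/(d - 5)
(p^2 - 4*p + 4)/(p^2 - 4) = (p - 2)/(p + 2)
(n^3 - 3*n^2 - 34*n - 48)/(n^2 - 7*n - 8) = (n^2 + 5*n + 6)/(n + 1)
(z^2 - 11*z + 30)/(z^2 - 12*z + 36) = (z - 5)/(z - 6)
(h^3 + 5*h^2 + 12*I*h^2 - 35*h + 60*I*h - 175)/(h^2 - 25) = (h^2 + 12*I*h - 35)/(h - 5)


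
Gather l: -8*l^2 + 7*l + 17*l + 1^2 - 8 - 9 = -8*l^2 + 24*l - 16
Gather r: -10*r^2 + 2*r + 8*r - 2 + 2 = -10*r^2 + 10*r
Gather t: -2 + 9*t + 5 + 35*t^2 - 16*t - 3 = 35*t^2 - 7*t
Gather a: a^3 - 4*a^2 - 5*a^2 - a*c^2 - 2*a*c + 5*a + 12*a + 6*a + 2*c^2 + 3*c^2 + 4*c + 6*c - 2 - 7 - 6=a^3 - 9*a^2 + a*(-c^2 - 2*c + 23) + 5*c^2 + 10*c - 15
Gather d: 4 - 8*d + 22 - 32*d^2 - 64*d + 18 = -32*d^2 - 72*d + 44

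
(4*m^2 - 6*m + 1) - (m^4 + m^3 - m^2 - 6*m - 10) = -m^4 - m^3 + 5*m^2 + 11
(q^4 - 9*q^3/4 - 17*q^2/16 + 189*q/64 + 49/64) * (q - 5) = q^5 - 29*q^4/4 + 163*q^3/16 + 529*q^2/64 - 14*q - 245/64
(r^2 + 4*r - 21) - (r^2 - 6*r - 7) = 10*r - 14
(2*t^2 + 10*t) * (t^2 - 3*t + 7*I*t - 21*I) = 2*t^4 + 4*t^3 + 14*I*t^3 - 30*t^2 + 28*I*t^2 - 210*I*t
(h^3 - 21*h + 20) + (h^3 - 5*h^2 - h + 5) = 2*h^3 - 5*h^2 - 22*h + 25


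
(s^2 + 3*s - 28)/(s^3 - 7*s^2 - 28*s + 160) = (s + 7)/(s^2 - 3*s - 40)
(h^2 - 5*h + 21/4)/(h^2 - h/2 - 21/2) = (h - 3/2)/(h + 3)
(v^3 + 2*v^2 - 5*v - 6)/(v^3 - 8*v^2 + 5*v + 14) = (v + 3)/(v - 7)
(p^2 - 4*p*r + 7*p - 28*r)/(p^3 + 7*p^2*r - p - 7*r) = (p^2 - 4*p*r + 7*p - 28*r)/(p^3 + 7*p^2*r - p - 7*r)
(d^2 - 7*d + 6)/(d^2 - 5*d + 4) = (d - 6)/(d - 4)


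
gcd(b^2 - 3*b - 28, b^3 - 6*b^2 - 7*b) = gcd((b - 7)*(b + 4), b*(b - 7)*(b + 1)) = b - 7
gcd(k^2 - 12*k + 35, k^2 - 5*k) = k - 5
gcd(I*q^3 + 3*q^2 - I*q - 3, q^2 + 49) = 1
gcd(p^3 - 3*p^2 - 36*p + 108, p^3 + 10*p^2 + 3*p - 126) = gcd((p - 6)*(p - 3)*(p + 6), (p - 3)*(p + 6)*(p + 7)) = p^2 + 3*p - 18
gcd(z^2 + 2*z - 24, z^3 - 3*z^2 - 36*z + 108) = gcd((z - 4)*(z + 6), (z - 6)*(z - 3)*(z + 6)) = z + 6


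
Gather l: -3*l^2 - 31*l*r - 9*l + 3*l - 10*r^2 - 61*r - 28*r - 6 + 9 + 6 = -3*l^2 + l*(-31*r - 6) - 10*r^2 - 89*r + 9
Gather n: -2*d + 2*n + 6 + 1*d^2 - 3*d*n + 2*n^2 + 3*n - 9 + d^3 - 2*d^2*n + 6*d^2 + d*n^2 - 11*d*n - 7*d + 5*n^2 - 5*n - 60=d^3 + 7*d^2 - 9*d + n^2*(d + 7) + n*(-2*d^2 - 14*d) - 63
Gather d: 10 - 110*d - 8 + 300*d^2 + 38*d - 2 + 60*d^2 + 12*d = 360*d^2 - 60*d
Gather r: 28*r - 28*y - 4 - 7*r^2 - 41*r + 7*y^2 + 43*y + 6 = -7*r^2 - 13*r + 7*y^2 + 15*y + 2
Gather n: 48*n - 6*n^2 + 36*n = -6*n^2 + 84*n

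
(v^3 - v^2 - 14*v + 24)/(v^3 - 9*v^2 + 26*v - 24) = (v + 4)/(v - 4)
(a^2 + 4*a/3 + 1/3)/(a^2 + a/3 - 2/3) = (3*a + 1)/(3*a - 2)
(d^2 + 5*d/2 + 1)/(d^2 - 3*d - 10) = (d + 1/2)/(d - 5)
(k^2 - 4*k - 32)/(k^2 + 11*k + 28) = (k - 8)/(k + 7)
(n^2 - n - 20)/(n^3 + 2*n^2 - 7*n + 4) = (n - 5)/(n^2 - 2*n + 1)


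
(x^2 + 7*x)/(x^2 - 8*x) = (x + 7)/(x - 8)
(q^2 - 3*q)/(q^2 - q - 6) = q/(q + 2)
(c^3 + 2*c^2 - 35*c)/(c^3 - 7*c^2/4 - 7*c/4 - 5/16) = 16*c*(-c^2 - 2*c + 35)/(-16*c^3 + 28*c^2 + 28*c + 5)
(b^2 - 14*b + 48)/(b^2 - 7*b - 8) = (b - 6)/(b + 1)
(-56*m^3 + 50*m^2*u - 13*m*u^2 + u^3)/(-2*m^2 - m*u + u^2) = (28*m^2 - 11*m*u + u^2)/(m + u)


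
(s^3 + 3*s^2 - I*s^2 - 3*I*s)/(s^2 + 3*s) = s - I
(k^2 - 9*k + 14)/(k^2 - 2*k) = (k - 7)/k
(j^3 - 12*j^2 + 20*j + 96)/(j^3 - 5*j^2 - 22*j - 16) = (j - 6)/(j + 1)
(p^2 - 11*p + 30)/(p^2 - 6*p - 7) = (-p^2 + 11*p - 30)/(-p^2 + 6*p + 7)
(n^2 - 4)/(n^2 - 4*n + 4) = (n + 2)/(n - 2)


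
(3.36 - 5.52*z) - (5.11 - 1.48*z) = -4.04*z - 1.75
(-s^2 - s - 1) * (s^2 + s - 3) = -s^4 - 2*s^3 + s^2 + 2*s + 3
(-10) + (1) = -9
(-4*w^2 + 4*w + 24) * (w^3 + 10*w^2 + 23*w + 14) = -4*w^5 - 36*w^4 - 28*w^3 + 276*w^2 + 608*w + 336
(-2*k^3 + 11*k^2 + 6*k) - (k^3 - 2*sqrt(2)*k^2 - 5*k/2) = -3*k^3 + 2*sqrt(2)*k^2 + 11*k^2 + 17*k/2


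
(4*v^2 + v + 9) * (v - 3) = 4*v^3 - 11*v^2 + 6*v - 27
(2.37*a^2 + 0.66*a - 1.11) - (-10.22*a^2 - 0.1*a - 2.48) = 12.59*a^2 + 0.76*a + 1.37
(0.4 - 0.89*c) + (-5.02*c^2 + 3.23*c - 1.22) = -5.02*c^2 + 2.34*c - 0.82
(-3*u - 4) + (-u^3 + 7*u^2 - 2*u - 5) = -u^3 + 7*u^2 - 5*u - 9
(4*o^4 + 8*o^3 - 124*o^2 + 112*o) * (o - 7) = 4*o^5 - 20*o^4 - 180*o^3 + 980*o^2 - 784*o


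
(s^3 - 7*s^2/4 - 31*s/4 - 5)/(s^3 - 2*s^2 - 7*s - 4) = (s + 5/4)/(s + 1)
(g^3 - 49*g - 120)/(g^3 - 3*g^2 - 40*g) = (g + 3)/g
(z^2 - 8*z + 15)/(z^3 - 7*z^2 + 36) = (z - 5)/(z^2 - 4*z - 12)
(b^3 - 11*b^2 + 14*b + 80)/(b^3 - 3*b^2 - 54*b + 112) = (b^2 - 3*b - 10)/(b^2 + 5*b - 14)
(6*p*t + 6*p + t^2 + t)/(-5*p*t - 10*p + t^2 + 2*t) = (-6*p*t - 6*p - t^2 - t)/(5*p*t + 10*p - t^2 - 2*t)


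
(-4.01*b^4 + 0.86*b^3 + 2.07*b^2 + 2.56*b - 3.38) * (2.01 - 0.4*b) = 1.604*b^5 - 8.4041*b^4 + 0.9006*b^3 + 3.1367*b^2 + 6.4976*b - 6.7938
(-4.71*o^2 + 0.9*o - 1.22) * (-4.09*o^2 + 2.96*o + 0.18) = 19.2639*o^4 - 17.6226*o^3 + 6.806*o^2 - 3.4492*o - 0.2196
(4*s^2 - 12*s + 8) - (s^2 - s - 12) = 3*s^2 - 11*s + 20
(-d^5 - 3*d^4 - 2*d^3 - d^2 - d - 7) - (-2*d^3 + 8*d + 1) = -d^5 - 3*d^4 - d^2 - 9*d - 8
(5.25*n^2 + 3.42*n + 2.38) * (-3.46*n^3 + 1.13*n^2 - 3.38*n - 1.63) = -18.165*n^5 - 5.9007*n^4 - 22.1152*n^3 - 17.4277*n^2 - 13.619*n - 3.8794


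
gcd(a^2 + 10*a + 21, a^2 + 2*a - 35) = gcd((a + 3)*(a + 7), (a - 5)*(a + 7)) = a + 7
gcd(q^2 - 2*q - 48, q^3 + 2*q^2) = 1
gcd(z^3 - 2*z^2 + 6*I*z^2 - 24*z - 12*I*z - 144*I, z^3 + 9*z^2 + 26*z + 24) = z + 4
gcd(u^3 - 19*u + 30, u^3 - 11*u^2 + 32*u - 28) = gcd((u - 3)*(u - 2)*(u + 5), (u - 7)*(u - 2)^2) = u - 2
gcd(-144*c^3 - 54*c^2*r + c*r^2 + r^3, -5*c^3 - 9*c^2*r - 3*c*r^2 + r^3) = 1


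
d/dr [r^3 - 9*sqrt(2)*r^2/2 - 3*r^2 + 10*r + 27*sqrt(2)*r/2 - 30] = 3*r^2 - 9*sqrt(2)*r - 6*r + 10 + 27*sqrt(2)/2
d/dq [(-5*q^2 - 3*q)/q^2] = 3/q^2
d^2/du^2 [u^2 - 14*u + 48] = 2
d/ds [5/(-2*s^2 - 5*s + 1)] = 5*(4*s + 5)/(2*s^2 + 5*s - 1)^2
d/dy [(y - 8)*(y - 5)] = 2*y - 13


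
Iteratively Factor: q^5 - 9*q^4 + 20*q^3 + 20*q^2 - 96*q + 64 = (q - 1)*(q^4 - 8*q^3 + 12*q^2 + 32*q - 64) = (q - 1)*(q + 2)*(q^3 - 10*q^2 + 32*q - 32) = (q - 4)*(q - 1)*(q + 2)*(q^2 - 6*q + 8) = (q - 4)*(q - 2)*(q - 1)*(q + 2)*(q - 4)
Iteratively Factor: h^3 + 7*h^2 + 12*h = (h + 3)*(h^2 + 4*h) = (h + 3)*(h + 4)*(h)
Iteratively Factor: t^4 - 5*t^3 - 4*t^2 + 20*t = (t - 5)*(t^3 - 4*t) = t*(t - 5)*(t^2 - 4) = t*(t - 5)*(t + 2)*(t - 2)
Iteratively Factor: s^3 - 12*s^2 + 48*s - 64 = (s - 4)*(s^2 - 8*s + 16) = (s - 4)^2*(s - 4)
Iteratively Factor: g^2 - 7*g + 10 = (g - 5)*(g - 2)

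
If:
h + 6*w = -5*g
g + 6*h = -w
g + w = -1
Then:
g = -35/6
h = 1/6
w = 29/6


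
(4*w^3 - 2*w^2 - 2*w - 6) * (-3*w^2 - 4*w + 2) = -12*w^5 - 10*w^4 + 22*w^3 + 22*w^2 + 20*w - 12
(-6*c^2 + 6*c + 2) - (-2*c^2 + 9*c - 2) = -4*c^2 - 3*c + 4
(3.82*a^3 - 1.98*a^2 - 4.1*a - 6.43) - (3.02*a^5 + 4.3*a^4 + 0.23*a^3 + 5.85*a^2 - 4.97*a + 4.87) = -3.02*a^5 - 4.3*a^4 + 3.59*a^3 - 7.83*a^2 + 0.87*a - 11.3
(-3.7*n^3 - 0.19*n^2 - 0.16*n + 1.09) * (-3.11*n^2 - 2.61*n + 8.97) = 11.507*n^5 + 10.2479*n^4 - 32.1955*n^3 - 4.6766*n^2 - 4.2801*n + 9.7773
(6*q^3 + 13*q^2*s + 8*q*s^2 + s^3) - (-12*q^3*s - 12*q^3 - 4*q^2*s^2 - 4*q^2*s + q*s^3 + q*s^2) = 12*q^3*s + 18*q^3 + 4*q^2*s^2 + 17*q^2*s - q*s^3 + 7*q*s^2 + s^3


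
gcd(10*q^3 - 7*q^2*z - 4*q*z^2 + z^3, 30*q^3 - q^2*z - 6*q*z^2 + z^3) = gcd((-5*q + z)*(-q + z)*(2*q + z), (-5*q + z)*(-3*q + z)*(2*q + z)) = -10*q^2 - 3*q*z + z^2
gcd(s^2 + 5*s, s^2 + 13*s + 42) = 1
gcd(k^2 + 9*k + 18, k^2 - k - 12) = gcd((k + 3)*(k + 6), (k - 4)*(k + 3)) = k + 3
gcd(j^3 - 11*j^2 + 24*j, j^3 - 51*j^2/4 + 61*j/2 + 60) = j - 8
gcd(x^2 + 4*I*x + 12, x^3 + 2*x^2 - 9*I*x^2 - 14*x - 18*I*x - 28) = x - 2*I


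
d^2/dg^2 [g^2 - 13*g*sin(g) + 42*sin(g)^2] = 13*g*sin(g) - 168*sin(g)^2 - 26*cos(g) + 86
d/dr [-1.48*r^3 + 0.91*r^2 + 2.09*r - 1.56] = -4.44*r^2 + 1.82*r + 2.09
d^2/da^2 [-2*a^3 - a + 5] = -12*a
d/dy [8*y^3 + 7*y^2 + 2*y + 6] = 24*y^2 + 14*y + 2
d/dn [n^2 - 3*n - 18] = 2*n - 3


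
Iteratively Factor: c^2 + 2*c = (c + 2)*(c)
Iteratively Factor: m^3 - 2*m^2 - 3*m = (m)*(m^2 - 2*m - 3) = m*(m - 3)*(m + 1)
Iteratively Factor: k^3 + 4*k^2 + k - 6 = (k + 2)*(k^2 + 2*k - 3) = (k + 2)*(k + 3)*(k - 1)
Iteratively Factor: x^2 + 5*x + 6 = (x + 2)*(x + 3)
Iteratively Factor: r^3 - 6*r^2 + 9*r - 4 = (r - 1)*(r^2 - 5*r + 4) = (r - 4)*(r - 1)*(r - 1)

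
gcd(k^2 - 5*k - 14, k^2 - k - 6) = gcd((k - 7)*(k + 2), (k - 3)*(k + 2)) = k + 2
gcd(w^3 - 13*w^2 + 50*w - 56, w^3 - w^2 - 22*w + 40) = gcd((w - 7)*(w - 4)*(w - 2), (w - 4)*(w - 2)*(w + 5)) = w^2 - 6*w + 8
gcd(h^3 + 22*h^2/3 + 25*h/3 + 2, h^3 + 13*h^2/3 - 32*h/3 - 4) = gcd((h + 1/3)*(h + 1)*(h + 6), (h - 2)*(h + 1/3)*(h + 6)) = h^2 + 19*h/3 + 2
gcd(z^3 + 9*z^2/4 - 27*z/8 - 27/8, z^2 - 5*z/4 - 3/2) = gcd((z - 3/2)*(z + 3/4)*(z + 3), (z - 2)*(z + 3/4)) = z + 3/4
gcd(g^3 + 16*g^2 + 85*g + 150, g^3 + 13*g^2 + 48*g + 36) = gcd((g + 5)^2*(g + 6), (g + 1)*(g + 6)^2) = g + 6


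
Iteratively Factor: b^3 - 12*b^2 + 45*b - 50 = (b - 2)*(b^2 - 10*b + 25) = (b - 5)*(b - 2)*(b - 5)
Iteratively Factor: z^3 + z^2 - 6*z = (z - 2)*(z^2 + 3*z) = z*(z - 2)*(z + 3)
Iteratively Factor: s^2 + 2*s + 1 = (s + 1)*(s + 1)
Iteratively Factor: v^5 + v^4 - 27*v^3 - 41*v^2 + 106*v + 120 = (v + 4)*(v^4 - 3*v^3 - 15*v^2 + 19*v + 30) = (v - 5)*(v + 4)*(v^3 + 2*v^2 - 5*v - 6) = (v - 5)*(v + 3)*(v + 4)*(v^2 - v - 2) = (v - 5)*(v - 2)*(v + 3)*(v + 4)*(v + 1)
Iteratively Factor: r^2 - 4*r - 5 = (r - 5)*(r + 1)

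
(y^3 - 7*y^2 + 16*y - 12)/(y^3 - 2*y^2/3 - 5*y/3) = 3*(-y^3 + 7*y^2 - 16*y + 12)/(y*(-3*y^2 + 2*y + 5))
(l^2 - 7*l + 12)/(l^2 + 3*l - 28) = (l - 3)/(l + 7)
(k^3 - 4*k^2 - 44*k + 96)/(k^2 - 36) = (k^2 - 10*k + 16)/(k - 6)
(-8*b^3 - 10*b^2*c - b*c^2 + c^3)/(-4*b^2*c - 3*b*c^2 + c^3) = (2*b + c)/c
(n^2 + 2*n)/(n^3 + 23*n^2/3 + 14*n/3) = 3*(n + 2)/(3*n^2 + 23*n + 14)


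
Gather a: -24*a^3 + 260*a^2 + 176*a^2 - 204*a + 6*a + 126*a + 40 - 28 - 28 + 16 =-24*a^3 + 436*a^2 - 72*a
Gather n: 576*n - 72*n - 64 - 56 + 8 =504*n - 112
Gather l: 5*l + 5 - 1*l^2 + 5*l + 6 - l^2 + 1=-2*l^2 + 10*l + 12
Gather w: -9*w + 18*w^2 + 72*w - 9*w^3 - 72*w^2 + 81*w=-9*w^3 - 54*w^2 + 144*w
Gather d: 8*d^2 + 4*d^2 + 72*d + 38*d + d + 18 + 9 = 12*d^2 + 111*d + 27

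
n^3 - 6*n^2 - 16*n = n*(n - 8)*(n + 2)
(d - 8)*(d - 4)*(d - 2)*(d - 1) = d^4 - 15*d^3 + 70*d^2 - 120*d + 64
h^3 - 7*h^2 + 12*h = h*(h - 4)*(h - 3)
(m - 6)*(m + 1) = m^2 - 5*m - 6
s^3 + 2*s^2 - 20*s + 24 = (s - 2)^2*(s + 6)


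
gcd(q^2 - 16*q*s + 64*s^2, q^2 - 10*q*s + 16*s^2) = q - 8*s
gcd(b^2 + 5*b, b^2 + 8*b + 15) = b + 5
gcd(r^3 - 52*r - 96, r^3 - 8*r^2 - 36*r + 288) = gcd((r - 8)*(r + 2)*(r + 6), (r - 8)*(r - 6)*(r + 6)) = r^2 - 2*r - 48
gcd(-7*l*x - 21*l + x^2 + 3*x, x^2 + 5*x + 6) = x + 3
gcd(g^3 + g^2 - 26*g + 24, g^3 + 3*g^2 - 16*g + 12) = g^2 + 5*g - 6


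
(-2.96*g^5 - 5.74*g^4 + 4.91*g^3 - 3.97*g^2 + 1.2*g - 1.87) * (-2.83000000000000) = 8.3768*g^5 + 16.2442*g^4 - 13.8953*g^3 + 11.2351*g^2 - 3.396*g + 5.2921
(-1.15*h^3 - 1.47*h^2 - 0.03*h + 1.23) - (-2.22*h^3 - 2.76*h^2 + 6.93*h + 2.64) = 1.07*h^3 + 1.29*h^2 - 6.96*h - 1.41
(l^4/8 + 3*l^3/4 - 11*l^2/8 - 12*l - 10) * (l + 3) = l^5/8 + 9*l^4/8 + 7*l^3/8 - 129*l^2/8 - 46*l - 30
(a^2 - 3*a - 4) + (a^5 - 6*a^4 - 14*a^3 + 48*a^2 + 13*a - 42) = a^5 - 6*a^4 - 14*a^3 + 49*a^2 + 10*a - 46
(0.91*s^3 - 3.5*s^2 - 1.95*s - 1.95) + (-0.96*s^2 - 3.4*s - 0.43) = 0.91*s^3 - 4.46*s^2 - 5.35*s - 2.38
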